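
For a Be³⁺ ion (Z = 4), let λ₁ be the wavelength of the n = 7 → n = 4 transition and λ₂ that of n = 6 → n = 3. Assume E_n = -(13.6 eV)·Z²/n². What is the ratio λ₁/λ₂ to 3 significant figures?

λ ∝ 1/ΔE ∝ 1/(1/n_f² − 1/n_i²), and the Z² and hc factors cancel in the ratio.
λ₁/λ₂ = (1/3² − 1/6²)/(1/4² − 1/7²) = 0.08333/0.04209 = 1.98.

1.98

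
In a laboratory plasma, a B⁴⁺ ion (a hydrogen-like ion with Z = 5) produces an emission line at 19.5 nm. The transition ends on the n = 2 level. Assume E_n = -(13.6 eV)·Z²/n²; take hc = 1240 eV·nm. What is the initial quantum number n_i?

The photon energy is ΔE = hc/λ = 1240 / 19.5 = 63.59 eV.
With Z = 5, ΔE = 340.0 × (1/n_f² − 1/n_i²), so 1/n_f² − 1/n_i² = 0.1870.
With n_f = 2: 1/n_i² = 1/4 − 0.1870 = 0.06297, so n_i ≈ 3.99.

n_i = 4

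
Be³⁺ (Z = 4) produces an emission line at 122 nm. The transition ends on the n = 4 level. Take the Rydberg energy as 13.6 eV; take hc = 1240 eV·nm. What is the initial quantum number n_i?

n_i = 8

The photon energy is ΔE = hc/λ = 1240 / 122 = 10.16 eV.
With Z = 4, ΔE = 217.6 × (1/n_f² − 1/n_i²), so 1/n_f² − 1/n_i² = 0.04671.
With n_f = 4: 1/n_i² = 1/16 − 0.04671 = 0.01579, so n_i ≈ 7.96.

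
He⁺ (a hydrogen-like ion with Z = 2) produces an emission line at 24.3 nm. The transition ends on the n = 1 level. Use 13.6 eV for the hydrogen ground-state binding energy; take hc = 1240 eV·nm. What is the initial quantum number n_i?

The photon energy is ΔE = hc/λ = 1240 / 24.3 = 51.03 eV.
With Z = 2, ΔE = 54.40 × (1/n_f² − 1/n_i²), so 1/n_f² − 1/n_i² = 0.9380.
With n_f = 1: 1/n_i² = 1/1 − 0.9380 = 0.06197, so n_i ≈ 4.02.

n_i = 4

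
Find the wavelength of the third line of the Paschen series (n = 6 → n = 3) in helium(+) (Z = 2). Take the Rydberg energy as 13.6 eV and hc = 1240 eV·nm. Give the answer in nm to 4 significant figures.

The Paschen series terminates on n_f = 3; the third line has n_i = 3+3 = 6.
ΔE = 54.40 × (1/3² − 1/6²) = 4.533 eV.
λ = 1240 / 4.533 = 273.5 nm.

273.5 nm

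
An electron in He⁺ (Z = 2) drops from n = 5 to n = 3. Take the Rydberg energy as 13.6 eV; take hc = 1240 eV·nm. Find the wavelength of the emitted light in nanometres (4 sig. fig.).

320.5 nm

For Z = 2 the level energies scale as Z², so the effective Rydberg energy is 13.6 × 4 = 54.40 eV.
ΔE = 54.40 × (1/3² − 1/5²) = 54.40 × 0.07111 = 3.868 eV.
λ = hc/ΔE = 1240 / 3.868 = 320.5 nm.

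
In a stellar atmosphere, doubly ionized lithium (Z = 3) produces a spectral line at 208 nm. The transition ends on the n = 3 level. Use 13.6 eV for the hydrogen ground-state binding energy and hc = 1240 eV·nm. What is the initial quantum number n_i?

The photon energy is ΔE = hc/λ = 1240 / 208 = 5.962 eV.
With Z = 3, ΔE = 122.4 × (1/n_f² − 1/n_i²), so 1/n_f² − 1/n_i² = 0.04871.
With n_f = 3: 1/n_i² = 1/9 − 0.04871 = 0.06241, so n_i ≈ 4.00.

n_i = 4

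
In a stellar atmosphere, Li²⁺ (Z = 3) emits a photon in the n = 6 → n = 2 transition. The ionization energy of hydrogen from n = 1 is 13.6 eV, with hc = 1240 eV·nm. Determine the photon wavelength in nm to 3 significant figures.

45.6 nm

For Z = 3 the level energies scale as Z², so the effective Rydberg energy is 13.6 × 9 = 122.4 eV.
ΔE = 122.4 × (1/2² − 1/6²) = 122.4 × 0.2222 = 27.20 eV.
λ = hc/ΔE = 1240 / 27.20 = 45.6 nm.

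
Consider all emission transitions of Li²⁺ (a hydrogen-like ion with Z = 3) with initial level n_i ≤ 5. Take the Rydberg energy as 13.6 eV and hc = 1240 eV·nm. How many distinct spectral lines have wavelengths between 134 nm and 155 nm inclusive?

1

Enumerate all n_i → n_f pairs with 1 ≤ n_f < n_i ≤ 5 and compute λ = 1240 / [13.6·9·(1/n_f² − 1/n_i²)].
Lines falling in [134, 155] nm: 5→3 (142.5 nm).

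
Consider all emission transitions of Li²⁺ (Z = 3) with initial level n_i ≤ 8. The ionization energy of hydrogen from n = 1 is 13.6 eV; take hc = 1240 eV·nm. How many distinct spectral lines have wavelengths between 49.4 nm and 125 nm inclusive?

5

Enumerate all n_i → n_f pairs with 1 ≤ n_f < n_i ≤ 8 and compute λ = 1240 / [13.6·9·(1/n_f² − 1/n_i²)].
Lines falling in [49.4, 125] nm: 4→2 (54.03 nm), 3→2 (72.94 nm), 8→3 (106.1 nm), 7→3 (111.7 nm), 6→3 (121.6 nm).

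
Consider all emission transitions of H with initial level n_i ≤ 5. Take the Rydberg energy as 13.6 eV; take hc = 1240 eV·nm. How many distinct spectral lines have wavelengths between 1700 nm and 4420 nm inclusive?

Enumerate all n_i → n_f pairs with 1 ≤ n_f < n_i ≤ 5 and compute λ = 1240 / [13.6·1·(1/n_f² − 1/n_i²)].
Lines falling in [1700, 4420] nm: 4→3 (1876 nm), 5→4 (4052 nm).

2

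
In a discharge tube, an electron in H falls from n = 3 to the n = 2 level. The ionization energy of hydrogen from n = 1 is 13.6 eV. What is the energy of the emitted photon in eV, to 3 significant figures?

1.89 eV

E_3 = −13.60/9 = −1.511 eV and E_2 = −13.60/4 = −3.400 eV.
The photon energy is |E_3 − E_2| = 1.89 eV.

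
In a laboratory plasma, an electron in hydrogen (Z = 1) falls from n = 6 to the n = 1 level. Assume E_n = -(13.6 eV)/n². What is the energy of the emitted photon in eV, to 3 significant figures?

E_6 = −13.60/36 = −0.3778 eV and E_1 = −13.60/1 = −13.60 eV.
The photon energy is |E_6 − E_1| = 13.2 eV.

13.2 eV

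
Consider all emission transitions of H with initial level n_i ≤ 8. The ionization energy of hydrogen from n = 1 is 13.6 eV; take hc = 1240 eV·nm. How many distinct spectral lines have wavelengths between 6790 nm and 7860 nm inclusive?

Enumerate all n_i → n_f pairs with 1 ≤ n_f < n_i ≤ 8 and compute λ = 1240 / [13.6·1·(1/n_f² − 1/n_i²)].
Lines falling in [6790, 7860] nm: 6→5 (7460 nm), 8→6 (7503 nm).

2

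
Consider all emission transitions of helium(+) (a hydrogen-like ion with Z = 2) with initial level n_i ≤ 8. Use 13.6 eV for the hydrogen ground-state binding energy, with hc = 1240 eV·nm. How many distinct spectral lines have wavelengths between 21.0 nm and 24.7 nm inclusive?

Enumerate all n_i → n_f pairs with 1 ≤ n_f < n_i ≤ 8 and compute λ = 1240 / [13.6·4·(1/n_f² − 1/n_i²)].
Lines falling in [21.0, 24.7] nm: 8→1 (23.16 nm), 7→1 (23.27 nm), 6→1 (23.45 nm), 5→1 (23.74 nm), 4→1 (24.31 nm).

5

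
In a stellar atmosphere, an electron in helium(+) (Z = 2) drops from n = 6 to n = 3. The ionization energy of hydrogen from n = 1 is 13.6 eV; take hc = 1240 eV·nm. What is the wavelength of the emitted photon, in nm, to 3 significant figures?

For Z = 2 the level energies scale as Z², so the effective Rydberg energy is 13.6 × 4 = 54.40 eV.
ΔE = 54.40 × (1/3² − 1/6²) = 54.40 × 0.08333 = 4.533 eV.
λ = hc/ΔE = 1240 / 4.533 = 274 nm.

274 nm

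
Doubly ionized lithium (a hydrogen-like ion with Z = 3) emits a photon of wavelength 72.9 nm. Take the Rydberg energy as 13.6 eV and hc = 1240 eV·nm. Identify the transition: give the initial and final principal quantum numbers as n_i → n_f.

The photon energy is ΔE = hc/λ = 1240 / 72.9 = 17.01 eV.
With Z = 3, ΔE = 122.4 × (1/n_f² − 1/n_i²), so 1/n_f² − 1/n_i² = 0.1390.
Trying n_f = 2 gives 1/n_i² = 0.1110, i.e. n_i ≈ 3; this pair matches.

n_i = 3, n_f = 2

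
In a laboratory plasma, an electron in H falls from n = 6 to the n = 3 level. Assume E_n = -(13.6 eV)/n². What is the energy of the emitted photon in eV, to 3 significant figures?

E_6 = −13.60/36 = −0.3778 eV and E_3 = −13.60/9 = −1.511 eV.
The photon energy is |E_6 − E_3| = 1.13 eV.

1.13 eV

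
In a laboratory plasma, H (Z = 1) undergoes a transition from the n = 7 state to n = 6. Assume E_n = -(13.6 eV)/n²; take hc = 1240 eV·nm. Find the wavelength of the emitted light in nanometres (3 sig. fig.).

12400 nm

ΔE = 13.60 × (1/6² − 1/7²) = 13.60 × 0.007370 = 0.1002 eV.
λ = hc/ΔE = 1240 / 0.1002 = 12400 nm.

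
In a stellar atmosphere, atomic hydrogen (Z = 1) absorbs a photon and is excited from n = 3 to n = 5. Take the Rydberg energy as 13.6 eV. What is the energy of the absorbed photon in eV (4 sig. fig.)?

E_5 = −13.60/25 = −0.5440 eV and E_3 = −13.60/9 = −1.511 eV.
The photon energy is |E_5 − E_3| = 0.9671 eV.

0.9671 eV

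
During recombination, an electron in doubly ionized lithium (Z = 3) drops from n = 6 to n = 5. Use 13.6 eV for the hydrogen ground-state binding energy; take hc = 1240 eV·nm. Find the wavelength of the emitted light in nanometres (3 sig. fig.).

For Z = 3 the level energies scale as Z², so the effective Rydberg energy is 13.6 × 9 = 122.4 eV.
ΔE = 122.4 × (1/5² − 1/6²) = 122.4 × 0.01222 = 1.496 eV.
λ = hc/ΔE = 1240 / 1.496 = 829 nm.

829 nm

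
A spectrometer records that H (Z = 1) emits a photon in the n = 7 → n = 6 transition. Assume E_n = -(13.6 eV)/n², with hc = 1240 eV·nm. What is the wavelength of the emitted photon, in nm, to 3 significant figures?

12400 nm

ΔE = 13.60 × (1/6² − 1/7²) = 13.60 × 0.007370 = 0.1002 eV.
λ = hc/ΔE = 1240 / 0.1002 = 12400 nm.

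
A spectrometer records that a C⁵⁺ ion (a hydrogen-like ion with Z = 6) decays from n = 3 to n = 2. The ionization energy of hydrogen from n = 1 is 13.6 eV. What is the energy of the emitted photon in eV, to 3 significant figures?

The Bohr energies scale as Z², so for Z = 6: E_n = −489.6/n² eV.
E_3 = −489.6/9 = −54.40 eV and E_2 = −489.6/4 = −122.4 eV.
The photon energy is |E_3 − E_2| = 68.0 eV.

68.0 eV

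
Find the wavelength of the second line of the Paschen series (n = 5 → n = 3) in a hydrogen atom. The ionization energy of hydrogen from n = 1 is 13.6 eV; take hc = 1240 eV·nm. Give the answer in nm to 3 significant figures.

The Paschen series terminates on n_f = 3; the second line has n_i = 3+2 = 5.
ΔE = 13.60 × (1/3² − 1/5²) = 0.9671 eV.
λ = 1240 / 0.9671 = 1280 nm.

1280 nm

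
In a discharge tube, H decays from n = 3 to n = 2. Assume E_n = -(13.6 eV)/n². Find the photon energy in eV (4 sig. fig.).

E_3 = −13.60/9 = −1.511 eV and E_2 = −13.60/4 = −3.400 eV.
The photon energy is |E_3 − E_2| = 1.889 eV.

1.889 eV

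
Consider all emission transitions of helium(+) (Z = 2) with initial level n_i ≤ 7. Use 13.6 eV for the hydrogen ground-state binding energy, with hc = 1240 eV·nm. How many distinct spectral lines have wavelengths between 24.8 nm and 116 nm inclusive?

5

Enumerate all n_i → n_f pairs with 1 ≤ n_f < n_i ≤ 7 and compute λ = 1240 / [13.6·4·(1/n_f² − 1/n_i²)].
Lines falling in [24.8, 116] nm: 3→1 (25.64 nm), 2→1 (30.39 nm), 7→2 (99.28 nm), 6→2 (102.6 nm), 5→2 (108.5 nm).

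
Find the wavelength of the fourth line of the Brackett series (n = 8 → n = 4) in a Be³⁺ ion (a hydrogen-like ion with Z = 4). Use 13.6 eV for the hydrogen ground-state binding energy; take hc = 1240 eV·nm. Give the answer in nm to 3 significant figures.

The Brackett series terminates on n_f = 4; the fourth line has n_i = 4+4 = 8.
ΔE = 217.6 × (1/4² − 1/8²) = 10.20 eV.
λ = 1240 / 10.20 = 122 nm.

122 nm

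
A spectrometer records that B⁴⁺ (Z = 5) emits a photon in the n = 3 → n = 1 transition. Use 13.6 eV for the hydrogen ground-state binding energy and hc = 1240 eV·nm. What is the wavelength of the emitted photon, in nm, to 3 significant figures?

For Z = 5 the level energies scale as Z², so the effective Rydberg energy is 13.6 × 25 = 340.0 eV.
ΔE = 340.0 × (1/1² − 1/3²) = 340.0 × 0.8889 = 302.2 eV.
λ = hc/ΔE = 1240 / 302.2 = 4.10 nm.

4.10 nm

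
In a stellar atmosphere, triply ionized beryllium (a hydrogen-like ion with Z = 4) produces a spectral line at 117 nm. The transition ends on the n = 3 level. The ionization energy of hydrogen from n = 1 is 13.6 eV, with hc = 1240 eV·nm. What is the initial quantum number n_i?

The photon energy is ΔE = hc/λ = 1240 / 117 = 10.60 eV.
With Z = 4, ΔE = 217.6 × (1/n_f² − 1/n_i²), so 1/n_f² − 1/n_i² = 0.04871.
With n_f = 3: 1/n_i² = 1/9 − 0.04871 = 0.06241, so n_i ≈ 4.00.

n_i = 4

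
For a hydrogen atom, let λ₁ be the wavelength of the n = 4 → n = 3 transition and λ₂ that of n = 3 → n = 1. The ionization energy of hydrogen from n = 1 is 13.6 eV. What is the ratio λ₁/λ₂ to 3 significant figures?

18.3

λ ∝ 1/ΔE ∝ 1/(1/n_f² − 1/n_i²), and the Z² and hc factors cancel in the ratio.
λ₁/λ₂ = (1/1² − 1/3²)/(1/3² − 1/4²) = 0.8889/0.04861 = 18.3.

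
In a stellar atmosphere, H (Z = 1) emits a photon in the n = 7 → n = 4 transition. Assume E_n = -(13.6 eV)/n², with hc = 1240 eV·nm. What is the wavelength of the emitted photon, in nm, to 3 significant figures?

2170 nm

ΔE = 13.60 × (1/4² − 1/7²) = 13.60 × 0.04209 = 0.5724 eV.
λ = hc/ΔE = 1240 / 0.5724 = 2170 nm.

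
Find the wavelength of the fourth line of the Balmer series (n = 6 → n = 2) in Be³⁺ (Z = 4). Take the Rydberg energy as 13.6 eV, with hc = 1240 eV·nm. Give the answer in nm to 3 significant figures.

25.6 nm

The Balmer series terminates on n_f = 2; the fourth line has n_i = 2+4 = 6.
ΔE = 217.6 × (1/2² − 1/6²) = 48.36 eV.
λ = 1240 / 48.36 = 25.6 nm.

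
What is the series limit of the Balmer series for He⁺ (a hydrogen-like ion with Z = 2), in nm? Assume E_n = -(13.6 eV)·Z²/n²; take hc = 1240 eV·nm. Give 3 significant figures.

The Balmer series has lower level n_f = 2; the series limit corresponds to n_i → ∞.
ΔE_max = 13.6 × 4 / 2² = 13.60 eV.
λ_min = 1240 / 13.60 = 91.2 nm.

91.2 nm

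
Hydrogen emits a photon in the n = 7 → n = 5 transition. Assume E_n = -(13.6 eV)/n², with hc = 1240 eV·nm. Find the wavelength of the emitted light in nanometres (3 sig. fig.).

4650 nm

ΔE = 13.60 × (1/5² − 1/7²) = 13.60 × 0.01959 = 0.2664 eV.
λ = hc/ΔE = 1240 / 0.2664 = 4650 nm.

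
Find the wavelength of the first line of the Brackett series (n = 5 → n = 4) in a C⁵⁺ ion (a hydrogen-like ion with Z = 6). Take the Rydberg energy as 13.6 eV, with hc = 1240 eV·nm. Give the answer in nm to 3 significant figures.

113 nm

The Brackett series terminates on n_f = 4; the first line has n_i = 4+1 = 5.
ΔE = 489.6 × (1/4² − 1/5²) = 11.02 eV.
λ = 1240 / 11.02 = 113 nm.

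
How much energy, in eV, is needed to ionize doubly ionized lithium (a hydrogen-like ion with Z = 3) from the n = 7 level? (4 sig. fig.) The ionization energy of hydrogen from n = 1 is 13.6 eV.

2.498 eV

E_n = −13.6 Z²/n² = −122.4/n² eV for Z = 3.
E_7 = −122.4/49 = −2.498 eV, so ionization (to E = 0) requires 2.498 eV.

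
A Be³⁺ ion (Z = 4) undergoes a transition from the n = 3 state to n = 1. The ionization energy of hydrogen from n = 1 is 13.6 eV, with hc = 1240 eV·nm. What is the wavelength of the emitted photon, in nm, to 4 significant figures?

For Z = 4 the level energies scale as Z², so the effective Rydberg energy is 13.6 × 16 = 217.6 eV.
ΔE = 217.6 × (1/1² − 1/3²) = 217.6 × 0.8889 = 193.4 eV.
λ = hc/ΔE = 1240 / 193.4 = 6.411 nm.

6.411 nm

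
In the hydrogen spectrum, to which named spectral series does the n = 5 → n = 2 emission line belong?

Balmer

The series is set by the lower level: n_f = 2 is the Balmer series.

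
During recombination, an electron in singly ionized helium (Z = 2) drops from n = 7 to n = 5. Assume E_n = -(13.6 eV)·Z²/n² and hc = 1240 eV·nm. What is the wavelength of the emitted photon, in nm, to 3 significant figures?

For Z = 2 the level energies scale as Z², so the effective Rydberg energy is 13.6 × 4 = 54.40 eV.
ΔE = 54.40 × (1/5² − 1/7²) = 54.40 × 0.01959 = 1.066 eV.
λ = hc/ΔE = 1240 / 1.066 = 1160 nm.

1160 nm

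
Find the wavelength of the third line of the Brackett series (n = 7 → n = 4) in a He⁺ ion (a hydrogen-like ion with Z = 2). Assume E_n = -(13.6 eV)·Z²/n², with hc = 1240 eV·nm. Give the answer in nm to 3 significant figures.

The Brackett series terminates on n_f = 4; the third line has n_i = 4+3 = 7.
ΔE = 54.40 × (1/4² − 1/7²) = 2.290 eV.
λ = 1240 / 2.290 = 542 nm.

542 nm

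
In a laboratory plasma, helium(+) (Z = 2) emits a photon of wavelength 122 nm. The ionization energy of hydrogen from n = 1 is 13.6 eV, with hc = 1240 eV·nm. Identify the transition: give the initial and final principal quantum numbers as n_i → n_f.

The photon energy is ΔE = hc/λ = 1240 / 122 = 10.16 eV.
With Z = 2, ΔE = 54.40 × (1/n_f² − 1/n_i²), so 1/n_f² − 1/n_i² = 0.1868.
Trying n_f = 2 gives 1/n_i² = 0.06316, i.e. n_i ≈ 4; this pair matches.

n_i = 4, n_f = 2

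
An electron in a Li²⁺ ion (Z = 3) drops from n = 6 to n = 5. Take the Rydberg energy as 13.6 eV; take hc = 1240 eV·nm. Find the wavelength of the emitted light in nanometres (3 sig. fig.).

For Z = 3 the level energies scale as Z², so the effective Rydberg energy is 13.6 × 9 = 122.4 eV.
ΔE = 122.4 × (1/5² − 1/6²) = 122.4 × 0.01222 = 1.496 eV.
λ = hc/ΔE = 1240 / 1.496 = 829 nm.

829 nm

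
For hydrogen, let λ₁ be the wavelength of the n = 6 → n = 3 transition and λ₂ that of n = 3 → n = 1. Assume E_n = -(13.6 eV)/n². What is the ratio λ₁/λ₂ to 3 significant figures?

10.7

λ ∝ 1/ΔE ∝ 1/(1/n_f² − 1/n_i²), and the Z² and hc factors cancel in the ratio.
λ₁/λ₂ = (1/1² − 1/3²)/(1/3² − 1/6²) = 0.8889/0.08333 = 10.7.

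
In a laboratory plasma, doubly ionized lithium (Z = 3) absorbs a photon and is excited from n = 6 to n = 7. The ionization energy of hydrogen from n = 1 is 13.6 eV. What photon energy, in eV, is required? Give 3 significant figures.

The Bohr energies scale as Z², so for Z = 3: E_n = −122.4/n² eV.
E_7 = −122.4/49 = −2.498 eV and E_6 = −122.4/36 = −3.400 eV.
The photon energy is |E_7 − E_6| = 0.902 eV.

0.902 eV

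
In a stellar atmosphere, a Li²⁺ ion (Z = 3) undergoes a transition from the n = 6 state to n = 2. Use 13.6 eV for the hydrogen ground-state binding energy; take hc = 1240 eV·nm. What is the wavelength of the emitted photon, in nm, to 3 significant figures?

For Z = 3 the level energies scale as Z², so the effective Rydberg energy is 13.6 × 9 = 122.4 eV.
ΔE = 122.4 × (1/2² − 1/6²) = 122.4 × 0.2222 = 27.20 eV.
λ = hc/ΔE = 1240 / 27.20 = 45.6 nm.

45.6 nm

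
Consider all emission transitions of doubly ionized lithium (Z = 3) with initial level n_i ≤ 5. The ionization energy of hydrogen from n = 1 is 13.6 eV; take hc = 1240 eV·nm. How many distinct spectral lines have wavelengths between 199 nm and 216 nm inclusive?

Enumerate all n_i → n_f pairs with 1 ≤ n_f < n_i ≤ 5 and compute λ = 1240 / [13.6·9·(1/n_f² − 1/n_i²)].
Lines falling in [199, 216] nm: 4→3 (208.4 nm).

1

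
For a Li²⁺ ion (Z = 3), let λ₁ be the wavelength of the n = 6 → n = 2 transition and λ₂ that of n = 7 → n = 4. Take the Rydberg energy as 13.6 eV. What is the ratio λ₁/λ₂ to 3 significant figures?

λ ∝ 1/ΔE ∝ 1/(1/n_f² − 1/n_i²), and the Z² and hc factors cancel in the ratio.
λ₁/λ₂ = (1/4² − 1/7²)/(1/2² − 1/6²) = 0.04209/0.2222 = 0.189.

0.189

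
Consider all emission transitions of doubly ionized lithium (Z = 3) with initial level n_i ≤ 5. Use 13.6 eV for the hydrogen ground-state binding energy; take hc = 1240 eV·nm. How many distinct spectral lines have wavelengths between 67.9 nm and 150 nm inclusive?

Enumerate all n_i → n_f pairs with 1 ≤ n_f < n_i ≤ 5 and compute λ = 1240 / [13.6·9·(1/n_f² − 1/n_i²)].
Lines falling in [67.9, 150] nm: 3→2 (72.94 nm), 5→3 (142.5 nm).

2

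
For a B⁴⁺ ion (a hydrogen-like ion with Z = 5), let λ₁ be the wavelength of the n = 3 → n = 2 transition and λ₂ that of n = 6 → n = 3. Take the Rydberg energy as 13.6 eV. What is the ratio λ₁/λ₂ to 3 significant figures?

λ ∝ 1/ΔE ∝ 1/(1/n_f² − 1/n_i²), and the Z² and hc factors cancel in the ratio.
λ₁/λ₂ = (1/3² − 1/6²)/(1/2² − 1/3²) = 0.08333/0.1389 = 0.600.

0.600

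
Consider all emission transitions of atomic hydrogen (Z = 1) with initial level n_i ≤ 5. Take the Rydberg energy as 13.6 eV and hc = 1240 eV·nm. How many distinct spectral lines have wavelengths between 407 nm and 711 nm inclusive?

3

Enumerate all n_i → n_f pairs with 1 ≤ n_f < n_i ≤ 5 and compute λ = 1240 / [13.6·1·(1/n_f² − 1/n_i²)].
Lines falling in [407, 711] nm: 5→2 (434.2 nm), 4→2 (486.3 nm), 3→2 (656.5 nm).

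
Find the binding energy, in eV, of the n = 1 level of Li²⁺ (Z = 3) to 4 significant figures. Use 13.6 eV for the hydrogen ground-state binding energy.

E_n = −13.6 Z²/n² = −122.4/n² eV for Z = 3.
E_1 = −122.4/1 = −122.4 eV, so ionization (to E = 0) requires 122.4 eV.

122.4 eV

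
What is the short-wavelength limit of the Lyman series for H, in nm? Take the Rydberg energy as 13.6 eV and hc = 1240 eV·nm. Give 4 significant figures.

91.18 nm

The Lyman series has lower level n_f = 1; the series limit corresponds to n_i → ∞.
ΔE_max = 13.6 × 1 / 1² = 13.60 eV.
λ_min = 1240 / 13.60 = 91.18 nm.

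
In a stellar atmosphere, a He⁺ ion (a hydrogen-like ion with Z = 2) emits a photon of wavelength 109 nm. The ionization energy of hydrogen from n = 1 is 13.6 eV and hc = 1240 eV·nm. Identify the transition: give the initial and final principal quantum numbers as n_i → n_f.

n_i = 5, n_f = 2

The photon energy is ΔE = hc/λ = 1240 / 109 = 11.38 eV.
With Z = 2, ΔE = 54.40 × (1/n_f² − 1/n_i²), so 1/n_f² − 1/n_i² = 0.2091.
Trying n_f = 2 gives 1/n_i² = 0.04088, i.e. n_i ≈ 5; this pair matches.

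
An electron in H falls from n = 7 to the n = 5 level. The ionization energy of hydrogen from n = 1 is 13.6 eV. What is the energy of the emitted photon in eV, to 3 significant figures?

0.266 eV

E_7 = −13.60/49 = −0.2776 eV and E_5 = −13.60/25 = −0.5440 eV.
The photon energy is |E_7 − E_5| = 0.266 eV.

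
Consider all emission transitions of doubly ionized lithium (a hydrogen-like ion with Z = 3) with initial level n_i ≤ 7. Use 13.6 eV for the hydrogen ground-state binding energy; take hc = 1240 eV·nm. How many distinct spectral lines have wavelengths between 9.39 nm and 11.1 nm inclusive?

4

Enumerate all n_i → n_f pairs with 1 ≤ n_f < n_i ≤ 7 and compute λ = 1240 / [13.6·9·(1/n_f² − 1/n_i²)].
Lines falling in [9.39, 11.1] nm: 7→1 (10.34 nm), 6→1 (10.42 nm), 5→1 (10.55 nm), 4→1 (10.81 nm).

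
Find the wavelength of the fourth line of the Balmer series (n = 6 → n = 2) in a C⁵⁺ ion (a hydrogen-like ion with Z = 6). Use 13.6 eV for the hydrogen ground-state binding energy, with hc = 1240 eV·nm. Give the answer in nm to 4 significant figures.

The Balmer series terminates on n_f = 2; the fourth line has n_i = 2+4 = 6.
ΔE = 489.6 × (1/2² − 1/6²) = 108.8 eV.
λ = 1240 / 108.8 = 11.40 nm.

11.40 nm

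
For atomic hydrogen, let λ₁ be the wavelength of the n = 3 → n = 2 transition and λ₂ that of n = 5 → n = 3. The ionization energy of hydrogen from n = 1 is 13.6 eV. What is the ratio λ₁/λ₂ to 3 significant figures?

λ ∝ 1/ΔE ∝ 1/(1/n_f² − 1/n_i²), and the Z² and hc factors cancel in the ratio.
λ₁/λ₂ = (1/3² − 1/5²)/(1/2² − 1/3²) = 0.07111/0.1389 = 0.512.

0.512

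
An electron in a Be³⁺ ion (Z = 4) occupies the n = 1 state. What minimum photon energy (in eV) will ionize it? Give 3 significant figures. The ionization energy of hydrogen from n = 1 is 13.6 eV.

E_n = −13.6 Z²/n² = −217.6/n² eV for Z = 4.
E_1 = −217.6/1 = −218 eV, so ionization (to E = 0) requires 218 eV.

218 eV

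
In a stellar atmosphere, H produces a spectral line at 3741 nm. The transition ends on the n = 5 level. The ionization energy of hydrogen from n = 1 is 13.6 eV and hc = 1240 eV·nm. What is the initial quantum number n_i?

n_i = 8

The photon energy is ΔE = hc/λ = 1240 / 3741 = 0.3315 eV.
With Z = 1, ΔE = 13.60 × (1/n_f² − 1/n_i²), so 1/n_f² − 1/n_i² = 0.02437.
With n_f = 5: 1/n_i² = 1/25 − 0.02437 = 0.01563, so n_i ≈ 8.00.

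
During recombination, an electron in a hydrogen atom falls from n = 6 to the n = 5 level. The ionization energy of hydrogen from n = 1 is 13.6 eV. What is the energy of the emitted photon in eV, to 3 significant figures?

E_6 = −13.60/36 = −0.3778 eV and E_5 = −13.60/25 = −0.5440 eV.
The photon energy is |E_6 − E_5| = 0.166 eV.

0.166 eV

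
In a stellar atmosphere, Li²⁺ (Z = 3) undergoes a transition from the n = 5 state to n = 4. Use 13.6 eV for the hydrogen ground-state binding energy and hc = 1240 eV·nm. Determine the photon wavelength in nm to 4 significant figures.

450.3 nm

For Z = 3 the level energies scale as Z², so the effective Rydberg energy is 13.6 × 9 = 122.4 eV.
ΔE = 122.4 × (1/4² − 1/5²) = 122.4 × 0.02250 = 2.754 eV.
λ = hc/ΔE = 1240 / 2.754 = 450.3 nm.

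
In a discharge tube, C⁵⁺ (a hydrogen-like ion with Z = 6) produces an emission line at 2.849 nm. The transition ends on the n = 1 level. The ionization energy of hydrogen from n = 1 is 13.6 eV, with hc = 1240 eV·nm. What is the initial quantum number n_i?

The photon energy is ΔE = hc/λ = 1240 / 2.849 = 435.2 eV.
With Z = 6, ΔE = 489.6 × (1/n_f² − 1/n_i²), so 1/n_f² − 1/n_i² = 0.8890.
With n_f = 1: 1/n_i² = 1/1 − 0.8890 = 0.1110, so n_i ≈ 3.00.

n_i = 3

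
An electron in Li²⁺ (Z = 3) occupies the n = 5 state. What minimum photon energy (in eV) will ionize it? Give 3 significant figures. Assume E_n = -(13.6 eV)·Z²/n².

E_n = −13.6 Z²/n² = −122.4/n² eV for Z = 3.
E_5 = −122.4/25 = −4.90 eV, so ionization (to E = 0) requires 4.90 eV.

4.90 eV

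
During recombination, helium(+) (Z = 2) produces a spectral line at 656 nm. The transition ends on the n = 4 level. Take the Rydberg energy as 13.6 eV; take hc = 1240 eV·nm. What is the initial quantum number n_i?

n_i = 6

The photon energy is ΔE = hc/λ = 1240 / 656 = 1.890 eV.
With Z = 2, ΔE = 54.40 × (1/n_f² − 1/n_i²), so 1/n_f² − 1/n_i² = 0.03475.
With n_f = 4: 1/n_i² = 1/16 − 0.03475 = 0.02775, so n_i ≈ 6.00.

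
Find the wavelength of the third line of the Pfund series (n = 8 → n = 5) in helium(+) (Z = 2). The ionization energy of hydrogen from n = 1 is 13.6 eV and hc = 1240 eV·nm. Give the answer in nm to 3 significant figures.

The Pfund series terminates on n_f = 5; the third line has n_i = 5+3 = 8.
ΔE = 54.40 × (1/5² − 1/8²) = 1.326 eV.
λ = 1240 / 1.326 = 935 nm.

935 nm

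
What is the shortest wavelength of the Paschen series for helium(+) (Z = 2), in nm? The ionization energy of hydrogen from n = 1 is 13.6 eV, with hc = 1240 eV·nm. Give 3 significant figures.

The Paschen series has lower level n_f = 3; the series limit corresponds to n_i → ∞.
ΔE_max = 13.6 × 4 / 3² = 6.044 eV.
λ_min = 1240 / 6.044 = 205 nm.

205 nm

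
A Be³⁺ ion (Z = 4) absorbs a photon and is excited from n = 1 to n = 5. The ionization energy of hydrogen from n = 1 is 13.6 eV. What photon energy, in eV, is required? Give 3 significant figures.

209 eV

The Bohr energies scale as Z², so for Z = 4: E_n = −217.6/n² eV.
E_5 = −217.6/25 = −8.704 eV and E_1 = −217.6/1 = −217.6 eV.
The photon energy is |E_5 − E_1| = 209 eV.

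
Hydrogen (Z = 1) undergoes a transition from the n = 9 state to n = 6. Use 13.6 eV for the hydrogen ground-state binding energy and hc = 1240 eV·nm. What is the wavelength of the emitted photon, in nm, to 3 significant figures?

ΔE = 13.60 × (1/6² − 1/9²) = 13.60 × 0.01543 = 0.2099 eV.
λ = hc/ΔE = 1240 / 0.2099 = 5910 nm.

5910 nm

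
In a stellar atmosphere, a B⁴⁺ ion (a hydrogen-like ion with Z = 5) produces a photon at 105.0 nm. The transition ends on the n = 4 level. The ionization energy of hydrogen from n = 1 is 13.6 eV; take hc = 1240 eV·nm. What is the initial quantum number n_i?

n_i = 6

The photon energy is ΔE = hc/λ = 1240 / 105.0 = 11.81 eV.
With Z = 5, ΔE = 340.0 × (1/n_f² − 1/n_i²), so 1/n_f² − 1/n_i² = 0.03473.
With n_f = 4: 1/n_i² = 1/16 − 0.03473 = 0.02777, so n_i ≈ 6.00.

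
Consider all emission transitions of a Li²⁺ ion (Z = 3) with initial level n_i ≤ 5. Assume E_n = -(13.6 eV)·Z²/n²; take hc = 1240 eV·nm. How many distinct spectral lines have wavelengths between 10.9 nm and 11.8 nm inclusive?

Enumerate all n_i → n_f pairs with 1 ≤ n_f < n_i ≤ 5 and compute λ = 1240 / [13.6·9·(1/n_f² − 1/n_i²)].
Lines falling in [10.9, 11.8] nm: 3→1 (11.40 nm).

1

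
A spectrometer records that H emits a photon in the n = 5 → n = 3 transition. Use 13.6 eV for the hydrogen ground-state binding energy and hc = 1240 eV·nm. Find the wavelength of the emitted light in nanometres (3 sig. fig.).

ΔE = 13.60 × (1/3² − 1/5²) = 13.60 × 0.07111 = 0.9671 eV.
λ = hc/ΔE = 1240 / 0.9671 = 1280 nm.
This line belongs to the Paschen series.

1280 nm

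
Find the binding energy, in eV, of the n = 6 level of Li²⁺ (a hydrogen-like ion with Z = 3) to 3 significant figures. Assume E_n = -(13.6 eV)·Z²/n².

E_n = −13.6 Z²/n² = −122.4/n² eV for Z = 3.
E_6 = −122.4/36 = −3.40 eV, so ionization (to E = 0) requires 3.40 eV.

3.40 eV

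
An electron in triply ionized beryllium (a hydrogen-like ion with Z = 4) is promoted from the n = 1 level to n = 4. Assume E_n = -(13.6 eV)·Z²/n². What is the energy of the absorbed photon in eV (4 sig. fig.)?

204.0 eV

The Bohr energies scale as Z², so for Z = 4: E_n = −217.6/n² eV.
E_4 = −217.6/16 = −13.60 eV and E_1 = −217.6/1 = −217.6 eV.
The photon energy is |E_4 − E_1| = 204.0 eV.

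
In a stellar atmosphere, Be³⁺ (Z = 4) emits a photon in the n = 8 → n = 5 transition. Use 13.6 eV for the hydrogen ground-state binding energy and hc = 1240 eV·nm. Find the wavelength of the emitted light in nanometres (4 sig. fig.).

233.8 nm

For Z = 4 the level energies scale as Z², so the effective Rydberg energy is 13.6 × 16 = 217.6 eV.
ΔE = 217.6 × (1/5² − 1/8²) = 217.6 × 0.02438 = 5.304 eV.
λ = hc/ΔE = 1240 / 5.304 = 233.8 nm.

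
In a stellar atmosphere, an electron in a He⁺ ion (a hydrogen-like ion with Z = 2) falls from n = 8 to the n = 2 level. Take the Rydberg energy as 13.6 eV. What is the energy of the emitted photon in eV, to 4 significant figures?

The Bohr energies scale as Z², so for Z = 2: E_n = −54.40/n² eV.
E_8 = −54.40/64 = −0.8500 eV and E_2 = −54.40/4 = −13.60 eV.
The photon energy is |E_8 − E_2| = 12.75 eV.

12.75 eV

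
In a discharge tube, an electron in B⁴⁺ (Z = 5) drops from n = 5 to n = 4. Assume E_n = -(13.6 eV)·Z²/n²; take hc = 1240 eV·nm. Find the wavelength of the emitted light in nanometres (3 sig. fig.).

For Z = 5 the level energies scale as Z², so the effective Rydberg energy is 13.6 × 25 = 340.0 eV.
ΔE = 340.0 × (1/4² − 1/5²) = 340.0 × 0.02250 = 7.650 eV.
λ = hc/ΔE = 1240 / 7.650 = 162 nm.

162 nm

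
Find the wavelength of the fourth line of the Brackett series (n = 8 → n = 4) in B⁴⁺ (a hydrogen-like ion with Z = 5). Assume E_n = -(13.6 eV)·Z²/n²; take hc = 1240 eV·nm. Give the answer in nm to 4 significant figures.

The Brackett series terminates on n_f = 4; the fourth line has n_i = 4+4 = 8.
ΔE = 340.0 × (1/4² − 1/8²) = 15.94 eV.
λ = 1240 / 15.94 = 77.80 nm.

77.80 nm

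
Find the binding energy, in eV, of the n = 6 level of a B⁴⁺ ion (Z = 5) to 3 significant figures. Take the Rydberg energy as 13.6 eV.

9.44 eV

E_n = −13.6 Z²/n² = −340.0/n² eV for Z = 5.
E_6 = −340.0/36 = −9.44 eV, so ionization (to E = 0) requires 9.44 eV.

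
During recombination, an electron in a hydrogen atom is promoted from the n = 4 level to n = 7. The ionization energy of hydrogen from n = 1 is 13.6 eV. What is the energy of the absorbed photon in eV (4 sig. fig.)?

0.5724 eV

E_7 = −13.60/49 = −0.2776 eV and E_4 = −13.60/16 = −0.8500 eV.
The photon energy is |E_7 − E_4| = 0.5724 eV.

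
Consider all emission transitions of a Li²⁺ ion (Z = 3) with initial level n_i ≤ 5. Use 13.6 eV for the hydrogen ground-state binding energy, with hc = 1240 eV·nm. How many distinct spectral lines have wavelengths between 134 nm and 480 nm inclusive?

3

Enumerate all n_i → n_f pairs with 1 ≤ n_f < n_i ≤ 5 and compute λ = 1240 / [13.6·9·(1/n_f² − 1/n_i²)].
Lines falling in [134, 480] nm: 5→3 (142.5 nm), 4→3 (208.4 nm), 5→4 (450.3 nm).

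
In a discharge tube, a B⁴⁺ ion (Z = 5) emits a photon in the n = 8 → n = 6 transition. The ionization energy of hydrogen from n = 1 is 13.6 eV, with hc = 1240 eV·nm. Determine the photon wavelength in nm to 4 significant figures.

300.1 nm

For Z = 5 the level energies scale as Z², so the effective Rydberg energy is 13.6 × 25 = 340.0 eV.
ΔE = 340.0 × (1/6² − 1/8²) = 340.0 × 0.01215 = 4.132 eV.
λ = hc/ΔE = 1240 / 4.132 = 300.1 nm.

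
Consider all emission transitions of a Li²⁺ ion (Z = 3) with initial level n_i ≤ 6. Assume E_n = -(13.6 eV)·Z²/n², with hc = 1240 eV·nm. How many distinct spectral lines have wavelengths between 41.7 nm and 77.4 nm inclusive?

4

Enumerate all n_i → n_f pairs with 1 ≤ n_f < n_i ≤ 6 and compute λ = 1240 / [13.6·9·(1/n_f² − 1/n_i²)].
Lines falling in [41.7, 77.4] nm: 6→2 (45.59 nm), 5→2 (48.24 nm), 4→2 (54.03 nm), 3→2 (72.94 nm).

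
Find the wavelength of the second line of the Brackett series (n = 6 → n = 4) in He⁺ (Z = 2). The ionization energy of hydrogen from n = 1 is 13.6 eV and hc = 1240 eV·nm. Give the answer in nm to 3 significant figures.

656 nm

The Brackett series terminates on n_f = 4; the second line has n_i = 4+2 = 6.
ΔE = 54.40 × (1/4² − 1/6²) = 1.889 eV.
λ = 1240 / 1.889 = 656 nm.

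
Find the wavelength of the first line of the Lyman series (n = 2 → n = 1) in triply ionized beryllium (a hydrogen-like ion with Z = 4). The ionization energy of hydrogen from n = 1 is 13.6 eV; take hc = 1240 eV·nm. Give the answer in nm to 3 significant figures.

The Lyman series terminates on n_f = 1; the first line has n_i = 1+1 = 2.
ΔE = 217.6 × (1/1² − 1/2²) = 163.2 eV.
λ = 1240 / 163.2 = 7.60 nm.

7.60 nm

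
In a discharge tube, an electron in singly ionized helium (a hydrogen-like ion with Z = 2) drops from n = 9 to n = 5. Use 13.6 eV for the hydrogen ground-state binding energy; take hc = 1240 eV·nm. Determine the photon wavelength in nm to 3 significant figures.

824 nm

For Z = 2 the level energies scale as Z², so the effective Rydberg energy is 13.6 × 4 = 54.40 eV.
ΔE = 54.40 × (1/5² − 1/9²) = 54.40 × 0.02765 = 1.504 eV.
λ = hc/ΔE = 1240 / 1.504 = 824 nm.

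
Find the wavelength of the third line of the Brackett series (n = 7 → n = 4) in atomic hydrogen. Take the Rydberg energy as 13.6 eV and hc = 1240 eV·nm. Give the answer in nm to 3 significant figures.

2170 nm

The Brackett series terminates on n_f = 4; the third line has n_i = 4+3 = 7.
ΔE = 13.60 × (1/4² − 1/7²) = 0.5724 eV.
λ = 1240 / 0.5724 = 2170 nm.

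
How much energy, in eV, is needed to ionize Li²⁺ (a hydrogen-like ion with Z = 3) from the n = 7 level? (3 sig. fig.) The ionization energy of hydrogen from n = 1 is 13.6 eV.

2.50 eV

E_n = −13.6 Z²/n² = −122.4/n² eV for Z = 3.
E_7 = −122.4/49 = −2.50 eV, so ionization (to E = 0) requires 2.50 eV.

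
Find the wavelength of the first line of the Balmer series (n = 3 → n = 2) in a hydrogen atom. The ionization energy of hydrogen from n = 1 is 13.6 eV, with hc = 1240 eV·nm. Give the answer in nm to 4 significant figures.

656.5 nm

The Balmer series terminates on n_f = 2; the first line has n_i = 2+1 = 3.
ΔE = 13.60 × (1/2² − 1/3²) = 1.889 eV.
λ = 1240 / 1.889 = 656.5 nm.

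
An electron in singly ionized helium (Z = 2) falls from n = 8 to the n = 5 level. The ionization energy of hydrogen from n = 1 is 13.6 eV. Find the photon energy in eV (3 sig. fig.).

1.33 eV

The Bohr energies scale as Z², so for Z = 2: E_n = −54.40/n² eV.
E_8 = −54.40/64 = −0.8500 eV and E_5 = −54.40/25 = −2.176 eV.
The photon energy is |E_8 − E_5| = 1.33 eV.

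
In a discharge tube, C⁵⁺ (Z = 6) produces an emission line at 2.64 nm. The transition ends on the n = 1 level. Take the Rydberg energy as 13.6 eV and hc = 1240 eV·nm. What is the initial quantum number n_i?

n_i = 5

The photon energy is ΔE = hc/λ = 1240 / 2.64 = 469.7 eV.
With Z = 6, ΔE = 489.6 × (1/n_f² − 1/n_i²), so 1/n_f² − 1/n_i² = 0.9593.
With n_f = 1: 1/n_i² = 1/1 − 0.9593 = 0.04065, so n_i ≈ 4.96.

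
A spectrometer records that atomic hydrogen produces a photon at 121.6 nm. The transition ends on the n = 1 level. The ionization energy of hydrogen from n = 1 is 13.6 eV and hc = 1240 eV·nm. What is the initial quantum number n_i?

n_i = 2

The photon energy is ΔE = hc/λ = 1240 / 121.6 = 10.20 eV.
With Z = 1, ΔE = 13.60 × (1/n_f² − 1/n_i²), so 1/n_f² − 1/n_i² = 0.7498.
With n_f = 1: 1/n_i² = 1/1 − 0.7498 = 0.2502, so n_i ≈ 2.00.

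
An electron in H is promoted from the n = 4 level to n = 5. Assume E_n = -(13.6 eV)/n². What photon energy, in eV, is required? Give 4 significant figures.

E_5 = −13.60/25 = −0.5440 eV and E_4 = −13.60/16 = −0.8500 eV.
The photon energy is |E_5 − E_4| = 0.3060 eV.

0.3060 eV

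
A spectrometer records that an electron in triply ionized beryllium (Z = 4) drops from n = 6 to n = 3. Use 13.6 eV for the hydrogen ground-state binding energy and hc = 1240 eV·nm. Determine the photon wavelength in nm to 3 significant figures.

68.4 nm

For Z = 4 the level energies scale as Z², so the effective Rydberg energy is 13.6 × 16 = 217.6 eV.
ΔE = 217.6 × (1/3² − 1/6²) = 217.6 × 0.08333 = 18.13 eV.
λ = hc/ΔE = 1240 / 18.13 = 68.4 nm.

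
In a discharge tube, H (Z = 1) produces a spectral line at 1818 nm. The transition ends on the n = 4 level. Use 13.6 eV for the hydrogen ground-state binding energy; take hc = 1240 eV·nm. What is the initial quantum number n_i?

n_i = 9

The photon energy is ΔE = hc/λ = 1240 / 1818 = 0.6821 eV.
With Z = 1, ΔE = 13.60 × (1/n_f² − 1/n_i²), so 1/n_f² − 1/n_i² = 0.05015.
With n_f = 4: 1/n_i² = 1/16 − 0.05015 = 0.01235, so n_i ≈ 9.00.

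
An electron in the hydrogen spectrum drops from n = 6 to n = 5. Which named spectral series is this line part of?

Pfund

The series is set by the lower level: n_f = 5 is the Pfund series.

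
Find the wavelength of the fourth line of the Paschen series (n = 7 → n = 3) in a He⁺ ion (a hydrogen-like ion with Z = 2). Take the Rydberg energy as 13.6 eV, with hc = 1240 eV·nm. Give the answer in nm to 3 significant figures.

251 nm

The Paschen series terminates on n_f = 3; the fourth line has n_i = 3+4 = 7.
ΔE = 54.40 × (1/3² − 1/7²) = 4.934 eV.
λ = 1240 / 4.934 = 251 nm.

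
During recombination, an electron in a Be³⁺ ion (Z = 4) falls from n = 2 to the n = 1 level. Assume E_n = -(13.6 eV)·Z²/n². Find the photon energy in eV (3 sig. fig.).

163 eV

The Bohr energies scale as Z², so for Z = 4: E_n = −217.6/n² eV.
E_2 = −217.6/4 = −54.40 eV and E_1 = −217.6/1 = −217.6 eV.
The photon energy is |E_2 − E_1| = 163 eV.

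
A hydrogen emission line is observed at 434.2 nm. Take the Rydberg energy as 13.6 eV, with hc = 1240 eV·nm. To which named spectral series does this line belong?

Balmer

ΔE = 1240/434.2 = 2.856 eV.
This matches 13.6 × (1/2² − 1/5²), so n_f = 2: the Balmer series.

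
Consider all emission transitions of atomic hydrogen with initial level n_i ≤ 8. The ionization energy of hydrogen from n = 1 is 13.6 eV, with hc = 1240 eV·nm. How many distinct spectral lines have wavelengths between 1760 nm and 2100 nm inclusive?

2

Enumerate all n_i → n_f pairs with 1 ≤ n_f < n_i ≤ 8 and compute λ = 1240 / [13.6·1·(1/n_f² − 1/n_i²)].
Lines falling in [1760, 2100] nm: 4→3 (1876 nm), 8→4 (1945 nm).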